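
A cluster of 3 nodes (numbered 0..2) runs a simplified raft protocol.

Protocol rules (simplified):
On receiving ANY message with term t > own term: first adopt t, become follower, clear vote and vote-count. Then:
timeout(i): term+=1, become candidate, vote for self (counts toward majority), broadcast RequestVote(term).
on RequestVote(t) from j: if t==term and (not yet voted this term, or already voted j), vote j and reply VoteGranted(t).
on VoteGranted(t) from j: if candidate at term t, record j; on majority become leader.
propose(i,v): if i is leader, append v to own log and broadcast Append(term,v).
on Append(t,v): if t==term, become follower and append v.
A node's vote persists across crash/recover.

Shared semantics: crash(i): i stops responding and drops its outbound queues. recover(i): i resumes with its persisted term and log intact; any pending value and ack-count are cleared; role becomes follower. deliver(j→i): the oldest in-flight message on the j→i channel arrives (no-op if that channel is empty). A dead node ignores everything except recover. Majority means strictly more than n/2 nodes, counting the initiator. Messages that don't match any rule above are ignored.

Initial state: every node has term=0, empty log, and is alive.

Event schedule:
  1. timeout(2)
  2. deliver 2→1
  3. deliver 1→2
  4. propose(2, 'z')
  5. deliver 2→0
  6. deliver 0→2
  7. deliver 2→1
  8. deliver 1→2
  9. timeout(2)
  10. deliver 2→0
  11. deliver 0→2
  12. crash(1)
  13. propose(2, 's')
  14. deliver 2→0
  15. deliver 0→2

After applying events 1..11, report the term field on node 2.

[1] timeout(2) → N2(cand t1 [-])
[2] deliver 2→1 → N1(foll t1 [-])
[3] deliver 1→2 → N2(lead t1 [-])
[4] propose(2,'z') → N2(lead t1 [z])
[5] deliver 2→0 → N0(foll t1 [-])
[6] deliver 0→2 → ∅
[7] deliver 2→1 → N1(foll t1 [z])
[8] deliver 1→2 → ∅
[9] timeout(2) → N2(cand t2 [z])
[10] deliver 2→0 → N0(foll t1 [z])
[11] deliver 0→2 → ∅

2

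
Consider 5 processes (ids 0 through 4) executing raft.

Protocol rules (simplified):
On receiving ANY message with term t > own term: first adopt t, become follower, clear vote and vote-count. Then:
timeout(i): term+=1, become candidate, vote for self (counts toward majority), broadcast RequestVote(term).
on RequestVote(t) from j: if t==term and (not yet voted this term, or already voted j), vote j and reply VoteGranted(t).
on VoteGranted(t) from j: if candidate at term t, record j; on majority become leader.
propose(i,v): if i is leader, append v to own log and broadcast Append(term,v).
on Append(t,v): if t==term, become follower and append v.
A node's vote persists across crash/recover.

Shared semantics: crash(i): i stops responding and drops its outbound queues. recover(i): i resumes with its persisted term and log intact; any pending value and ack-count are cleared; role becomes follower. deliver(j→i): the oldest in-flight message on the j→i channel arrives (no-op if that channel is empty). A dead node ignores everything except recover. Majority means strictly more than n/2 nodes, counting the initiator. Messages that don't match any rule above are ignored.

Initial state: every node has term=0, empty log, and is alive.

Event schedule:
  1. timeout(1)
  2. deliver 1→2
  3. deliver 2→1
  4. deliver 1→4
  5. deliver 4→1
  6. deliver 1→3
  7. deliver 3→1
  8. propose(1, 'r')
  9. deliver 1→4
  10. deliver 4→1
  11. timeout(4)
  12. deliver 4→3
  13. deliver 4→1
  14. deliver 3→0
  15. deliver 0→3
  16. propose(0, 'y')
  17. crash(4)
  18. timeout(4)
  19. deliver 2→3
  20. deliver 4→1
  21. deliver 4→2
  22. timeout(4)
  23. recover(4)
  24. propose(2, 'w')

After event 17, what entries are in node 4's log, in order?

r

after 1 — timeout(1): n1:cand/t1/[-]
after 2 — deliver 1→2: n2:foll/t1/[-]
after 3 — deliver 2→1: ·
after 4 — deliver 1→4: n4:foll/t1/[-]
after 5 — deliver 4→1: n1:lead/t1/[-]
after 6 — deliver 1→3: n3:foll/t1/[-]
after 7 — deliver 3→1: ·
after 8 — propose(1,'r'): n1:lead/t1/[r]
after 9 — deliver 1→4: n4:foll/t1/[r]
after 10 — deliver 4→1: ·
after 11 — timeout(4): n4:cand/t2/[r]
after 12 — deliver 4→3: n3:foll/t2/[-]
after 13 — deliver 4→1: n1:foll/t2/[r]
after 14 — deliver 3→0: ·
after 15 — deliver 0→3: ·
after 16 — propose(0,'y'): ·
after 17 — crash(4): n4:✗cand/t2/[r]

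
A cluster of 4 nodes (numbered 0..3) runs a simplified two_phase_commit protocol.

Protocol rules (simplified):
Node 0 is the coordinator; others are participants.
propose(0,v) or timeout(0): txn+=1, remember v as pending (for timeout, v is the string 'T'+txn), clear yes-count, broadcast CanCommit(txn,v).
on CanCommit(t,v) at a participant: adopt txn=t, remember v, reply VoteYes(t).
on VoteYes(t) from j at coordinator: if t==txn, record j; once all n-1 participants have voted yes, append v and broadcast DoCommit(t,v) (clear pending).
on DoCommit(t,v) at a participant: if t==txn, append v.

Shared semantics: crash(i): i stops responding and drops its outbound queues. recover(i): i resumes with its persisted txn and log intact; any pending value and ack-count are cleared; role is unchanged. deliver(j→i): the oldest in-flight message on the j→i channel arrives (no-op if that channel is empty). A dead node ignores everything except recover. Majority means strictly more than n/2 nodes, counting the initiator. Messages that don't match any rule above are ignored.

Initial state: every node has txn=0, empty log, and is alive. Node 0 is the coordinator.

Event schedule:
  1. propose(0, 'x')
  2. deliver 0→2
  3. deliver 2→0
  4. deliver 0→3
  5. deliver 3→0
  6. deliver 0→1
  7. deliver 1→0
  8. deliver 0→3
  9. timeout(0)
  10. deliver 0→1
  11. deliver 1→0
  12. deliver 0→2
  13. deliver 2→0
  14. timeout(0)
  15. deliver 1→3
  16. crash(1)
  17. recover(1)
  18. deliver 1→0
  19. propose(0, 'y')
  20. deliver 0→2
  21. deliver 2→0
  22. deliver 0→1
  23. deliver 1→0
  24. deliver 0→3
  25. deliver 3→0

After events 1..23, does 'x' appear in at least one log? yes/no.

yes

e1 propose(0,'x'): 0[coor,t=1,-]
e2 deliver 0→2: 2[part,t=1,-]
e3 deliver 2→0: ·
e4 deliver 0→3: 3[part,t=1,-]
e5 deliver 3→0: ·
e6 deliver 0→1: 1[part,t=1,-]
e7 deliver 1→0: 0[coor,t=1,x]
e8 deliver 0→3: 3[part,t=1,x]
e9 timeout(0): 0[coor,t=2,x]
e10 deliver 0→1: 1[part,t=1,x]
e11 deliver 1→0: ·
e12 deliver 0→2: 2[part,t=1,x]
e13 deliver 2→0: ·
e14 timeout(0): 0[coor,t=3,x]
e15 deliver 1→3: ·
e16 crash(1): 1[✗part,t=1,x]
e17 recover(1): 1[part,t=1,x]
e18 deliver 1→0: ·
e19 propose(0,'y'): 0[coor,t=4,x]
e20 deliver 0→2: 2[part,t=2,x]
e21 deliver 2→0: ·
e22 deliver 0→1: 1[part,t=2,x]
e23 deliver 1→0: ·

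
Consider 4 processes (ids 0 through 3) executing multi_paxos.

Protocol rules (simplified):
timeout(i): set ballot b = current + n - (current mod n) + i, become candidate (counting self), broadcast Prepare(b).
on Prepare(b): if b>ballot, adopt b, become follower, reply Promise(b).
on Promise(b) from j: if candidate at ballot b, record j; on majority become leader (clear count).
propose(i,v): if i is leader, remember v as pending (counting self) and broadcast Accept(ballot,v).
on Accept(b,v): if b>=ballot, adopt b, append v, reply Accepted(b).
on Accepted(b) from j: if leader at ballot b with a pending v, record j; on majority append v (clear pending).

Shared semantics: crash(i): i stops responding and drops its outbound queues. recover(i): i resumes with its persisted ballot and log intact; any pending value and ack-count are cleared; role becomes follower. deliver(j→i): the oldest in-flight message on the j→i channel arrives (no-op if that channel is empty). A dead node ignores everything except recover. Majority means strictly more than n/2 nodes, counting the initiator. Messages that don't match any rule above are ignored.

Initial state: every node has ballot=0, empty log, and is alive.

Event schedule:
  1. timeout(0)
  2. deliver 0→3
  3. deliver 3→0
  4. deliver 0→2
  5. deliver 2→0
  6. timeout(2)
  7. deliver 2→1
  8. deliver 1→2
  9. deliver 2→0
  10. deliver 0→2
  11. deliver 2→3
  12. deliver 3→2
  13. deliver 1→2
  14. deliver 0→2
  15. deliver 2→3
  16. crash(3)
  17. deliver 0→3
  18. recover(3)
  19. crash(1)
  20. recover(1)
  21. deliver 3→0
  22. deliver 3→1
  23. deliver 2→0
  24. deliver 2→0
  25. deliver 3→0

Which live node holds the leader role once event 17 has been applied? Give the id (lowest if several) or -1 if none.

2

step 1 timeout(0): 0={cand,b=4,log=-}
step 2 deliver 0→3: 3={foll,b=4,log=-}
step 3 deliver 3→0: —
step 4 deliver 0→2: 2={foll,b=4,log=-}
step 5 deliver 2→0: 0={lead,b=4,log=-}
step 6 timeout(2): 2={cand,b=10,log=-}
step 7 deliver 2→1: 1={foll,b=10,log=-}
step 8 deliver 1→2: —
step 9 deliver 2→0: 0={foll,b=10,log=-}
step 10 deliver 0→2: 2={lead,b=10,log=-}
step 11 deliver 2→3: 3={foll,b=10,log=-}
step 12 deliver 3→2: —
step 13 deliver 1→2: —
step 14 deliver 0→2: —
step 15 deliver 2→3: —
step 16 crash(3): 3={✗foll,b=10,log=-}
step 17 deliver 0→3: —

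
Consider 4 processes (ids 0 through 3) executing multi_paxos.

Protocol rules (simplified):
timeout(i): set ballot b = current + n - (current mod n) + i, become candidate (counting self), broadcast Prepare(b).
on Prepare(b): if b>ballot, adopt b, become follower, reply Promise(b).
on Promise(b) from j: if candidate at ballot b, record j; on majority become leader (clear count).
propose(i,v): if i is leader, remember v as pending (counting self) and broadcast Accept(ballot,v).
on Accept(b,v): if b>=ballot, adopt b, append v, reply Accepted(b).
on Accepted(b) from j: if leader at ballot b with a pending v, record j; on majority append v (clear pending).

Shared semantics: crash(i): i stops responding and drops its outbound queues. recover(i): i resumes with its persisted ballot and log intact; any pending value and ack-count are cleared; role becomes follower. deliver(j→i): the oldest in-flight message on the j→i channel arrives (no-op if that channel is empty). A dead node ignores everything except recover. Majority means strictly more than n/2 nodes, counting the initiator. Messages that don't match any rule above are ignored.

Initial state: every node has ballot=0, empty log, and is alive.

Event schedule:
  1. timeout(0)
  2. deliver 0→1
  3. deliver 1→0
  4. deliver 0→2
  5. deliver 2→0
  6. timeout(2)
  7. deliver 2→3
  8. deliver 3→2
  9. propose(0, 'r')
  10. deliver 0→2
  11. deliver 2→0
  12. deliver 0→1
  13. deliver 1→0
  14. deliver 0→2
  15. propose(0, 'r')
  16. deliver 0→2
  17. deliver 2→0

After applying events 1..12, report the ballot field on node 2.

10

e1 timeout(0): 0[cand,b=4,-]
e2 deliver 0→1: 1[foll,b=4,-]
e3 deliver 1→0: ·
e4 deliver 0→2: 2[foll,b=4,-]
e5 deliver 2→0: 0[lead,b=4,-]
e6 timeout(2): 2[cand,b=10,-]
e7 deliver 2→3: 3[foll,b=10,-]
e8 deliver 3→2: ·
e9 propose(0,'r'): ·
e10 deliver 0→2: ·
e11 deliver 2→0: 0[foll,b=10,-]
e12 deliver 0→1: 1[foll,b=4,r]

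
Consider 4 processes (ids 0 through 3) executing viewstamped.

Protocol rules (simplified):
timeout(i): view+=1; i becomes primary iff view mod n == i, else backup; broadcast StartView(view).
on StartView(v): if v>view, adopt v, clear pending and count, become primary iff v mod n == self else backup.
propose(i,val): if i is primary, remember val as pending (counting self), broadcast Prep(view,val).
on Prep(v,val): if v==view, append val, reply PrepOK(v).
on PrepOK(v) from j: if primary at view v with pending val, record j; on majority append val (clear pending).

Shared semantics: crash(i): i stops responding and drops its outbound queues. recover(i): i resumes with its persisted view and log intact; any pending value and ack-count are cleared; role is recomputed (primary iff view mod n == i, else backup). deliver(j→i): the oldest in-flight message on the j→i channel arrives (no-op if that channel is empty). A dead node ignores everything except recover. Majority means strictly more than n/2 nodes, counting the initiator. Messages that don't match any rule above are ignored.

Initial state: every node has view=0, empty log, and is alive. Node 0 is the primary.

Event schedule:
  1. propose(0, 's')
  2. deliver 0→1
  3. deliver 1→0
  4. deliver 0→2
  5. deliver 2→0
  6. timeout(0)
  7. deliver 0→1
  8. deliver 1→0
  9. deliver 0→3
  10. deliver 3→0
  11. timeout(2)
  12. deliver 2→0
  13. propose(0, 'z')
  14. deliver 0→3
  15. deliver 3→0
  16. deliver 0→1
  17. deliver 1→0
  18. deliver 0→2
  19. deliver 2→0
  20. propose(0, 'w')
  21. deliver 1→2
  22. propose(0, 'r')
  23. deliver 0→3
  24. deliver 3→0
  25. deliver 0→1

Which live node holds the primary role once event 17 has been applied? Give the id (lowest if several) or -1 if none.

1

after 1 — propose(0,'s'): ·
after 2 — deliver 0→1: n1:back/v0/[s]
after 3 — deliver 1→0: ·
after 4 — deliver 0→2: n2:back/v0/[s]
after 5 — deliver 2→0: n0:prim/v0/[s]
after 6 — timeout(0): n0:back/v1/[s]
after 7 — deliver 0→1: n1:prim/v1/[s]
after 8 — deliver 1→0: ·
after 9 — deliver 0→3: n3:back/v0/[s]
after 10 — deliver 3→0: ·
after 11 — timeout(2): n2:back/v1/[s]
after 12 — deliver 2→0: ·
after 13 — propose(0,'z'): ·
after 14 — deliver 0→3: n3:back/v1/[s]
after 15 — deliver 3→0: ·
after 16 — deliver 0→1: ·
after 17 — deliver 1→0: ·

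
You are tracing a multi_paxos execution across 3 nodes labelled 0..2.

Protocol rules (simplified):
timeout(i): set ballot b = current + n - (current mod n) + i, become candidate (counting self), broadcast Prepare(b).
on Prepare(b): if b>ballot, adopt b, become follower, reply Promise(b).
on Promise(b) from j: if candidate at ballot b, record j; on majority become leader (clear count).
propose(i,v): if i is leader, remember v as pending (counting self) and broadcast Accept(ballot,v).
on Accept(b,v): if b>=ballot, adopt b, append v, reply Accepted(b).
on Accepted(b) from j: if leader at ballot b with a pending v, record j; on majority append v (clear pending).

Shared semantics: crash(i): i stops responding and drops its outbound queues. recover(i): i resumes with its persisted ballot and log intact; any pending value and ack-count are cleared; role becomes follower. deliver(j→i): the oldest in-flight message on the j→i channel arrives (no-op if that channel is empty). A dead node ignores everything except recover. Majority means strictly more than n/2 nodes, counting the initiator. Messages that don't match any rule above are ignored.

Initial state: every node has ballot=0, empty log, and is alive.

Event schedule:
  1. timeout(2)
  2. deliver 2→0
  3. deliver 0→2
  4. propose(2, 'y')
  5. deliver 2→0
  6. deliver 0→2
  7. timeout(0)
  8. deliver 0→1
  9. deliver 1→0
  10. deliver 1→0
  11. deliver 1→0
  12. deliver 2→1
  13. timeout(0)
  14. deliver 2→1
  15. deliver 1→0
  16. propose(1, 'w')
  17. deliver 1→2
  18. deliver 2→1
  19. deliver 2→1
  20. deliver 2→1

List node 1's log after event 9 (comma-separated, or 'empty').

after 1 — timeout(2): n2:cand/b5/[-]
after 2 — deliver 2→0: n0:foll/b5/[-]
after 3 — deliver 0→2: n2:lead/b5/[-]
after 4 — propose(2,'y'): ·
after 5 — deliver 2→0: n0:foll/b5/[y]
after 6 — deliver 0→2: n2:lead/b5/[y]
after 7 — timeout(0): n0:cand/b6/[y]
after 8 — deliver 0→1: n1:foll/b6/[-]
after 9 — deliver 1→0: n0:lead/b6/[y]

empty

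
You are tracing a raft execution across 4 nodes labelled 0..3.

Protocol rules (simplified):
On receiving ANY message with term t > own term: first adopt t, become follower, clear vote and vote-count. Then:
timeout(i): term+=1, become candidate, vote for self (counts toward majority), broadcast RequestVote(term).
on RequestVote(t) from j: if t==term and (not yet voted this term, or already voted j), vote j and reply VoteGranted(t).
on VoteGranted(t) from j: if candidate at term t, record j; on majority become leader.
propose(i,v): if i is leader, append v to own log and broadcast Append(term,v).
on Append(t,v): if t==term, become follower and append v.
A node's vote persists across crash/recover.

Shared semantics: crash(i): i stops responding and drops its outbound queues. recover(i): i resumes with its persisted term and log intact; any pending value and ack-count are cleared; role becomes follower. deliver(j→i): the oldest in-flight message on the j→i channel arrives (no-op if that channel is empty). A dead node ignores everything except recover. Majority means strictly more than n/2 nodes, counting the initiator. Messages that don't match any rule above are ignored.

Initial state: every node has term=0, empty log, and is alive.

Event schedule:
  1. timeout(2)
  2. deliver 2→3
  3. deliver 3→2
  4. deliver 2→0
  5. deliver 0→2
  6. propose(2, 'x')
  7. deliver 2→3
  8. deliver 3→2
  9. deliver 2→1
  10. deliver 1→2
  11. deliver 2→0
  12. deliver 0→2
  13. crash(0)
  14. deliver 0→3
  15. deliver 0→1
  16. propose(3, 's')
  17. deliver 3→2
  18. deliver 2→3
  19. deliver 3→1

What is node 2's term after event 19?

e1 timeout(2): 2[cand,t=1,-]
e2 deliver 2→3: 3[foll,t=1,-]
e3 deliver 3→2: ·
e4 deliver 2→0: 0[foll,t=1,-]
e5 deliver 0→2: 2[lead,t=1,-]
e6 propose(2,'x'): 2[lead,t=1,x]
e7 deliver 2→3: 3[foll,t=1,x]
e8 deliver 3→2: ·
e9 deliver 2→1: 1[foll,t=1,-]
e10 deliver 1→2: ·
e11 deliver 2→0: 0[foll,t=1,x]
e12 deliver 0→2: ·
e13 crash(0): 0[✗foll,t=1,x]
e14 deliver 0→3: ·
e15 deliver 0→1: ·
e16 propose(3,'s'): ·
e17 deliver 3→2: ·
e18 deliver 2→3: ·
e19 deliver 3→1: ·

1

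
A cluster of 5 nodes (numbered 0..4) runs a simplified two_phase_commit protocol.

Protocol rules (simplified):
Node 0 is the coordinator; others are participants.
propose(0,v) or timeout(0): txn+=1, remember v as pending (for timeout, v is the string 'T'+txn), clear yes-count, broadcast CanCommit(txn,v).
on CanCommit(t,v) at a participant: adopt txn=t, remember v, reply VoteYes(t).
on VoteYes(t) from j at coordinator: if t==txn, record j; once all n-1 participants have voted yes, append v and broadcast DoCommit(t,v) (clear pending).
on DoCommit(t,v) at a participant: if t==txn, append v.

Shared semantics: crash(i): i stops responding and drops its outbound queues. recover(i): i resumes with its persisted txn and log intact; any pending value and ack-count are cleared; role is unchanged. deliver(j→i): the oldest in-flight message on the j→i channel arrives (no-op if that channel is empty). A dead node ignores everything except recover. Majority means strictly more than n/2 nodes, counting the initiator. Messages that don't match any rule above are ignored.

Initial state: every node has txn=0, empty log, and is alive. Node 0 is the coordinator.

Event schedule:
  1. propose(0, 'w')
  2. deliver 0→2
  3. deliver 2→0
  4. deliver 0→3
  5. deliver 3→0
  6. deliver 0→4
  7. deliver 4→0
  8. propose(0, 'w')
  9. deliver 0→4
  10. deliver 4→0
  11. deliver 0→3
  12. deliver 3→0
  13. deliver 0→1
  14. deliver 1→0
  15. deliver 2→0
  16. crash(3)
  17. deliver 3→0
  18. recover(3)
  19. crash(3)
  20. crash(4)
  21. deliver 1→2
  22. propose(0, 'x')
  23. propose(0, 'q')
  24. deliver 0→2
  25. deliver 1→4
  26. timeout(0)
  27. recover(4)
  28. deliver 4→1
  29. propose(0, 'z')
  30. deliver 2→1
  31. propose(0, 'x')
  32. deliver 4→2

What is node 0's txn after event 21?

2

after 1 — propose(0,'w'): n0:coor/t1/[-]
after 2 — deliver 0→2: n2:part/t1/[-]
after 3 — deliver 2→0: ·
after 4 — deliver 0→3: n3:part/t1/[-]
after 5 — deliver 3→0: ·
after 6 — deliver 0→4: n4:part/t1/[-]
after 7 — deliver 4→0: ·
after 8 — propose(0,'w'): n0:coor/t2/[-]
after 9 — deliver 0→4: n4:part/t2/[-]
after 10 — deliver 4→0: ·
after 11 — deliver 0→3: n3:part/t2/[-]
after 12 — deliver 3→0: ·
after 13 — deliver 0→1: n1:part/t1/[-]
after 14 — deliver 1→0: ·
after 15 — deliver 2→0: ·
after 16 — crash(3): n3:✗part/t2/[-]
after 17 — deliver 3→0: ·
after 18 — recover(3): n3:part/t2/[-]
after 19 — crash(3): n3:✗part/t2/[-]
after 20 — crash(4): n4:✗part/t2/[-]
after 21 — deliver 1→2: ·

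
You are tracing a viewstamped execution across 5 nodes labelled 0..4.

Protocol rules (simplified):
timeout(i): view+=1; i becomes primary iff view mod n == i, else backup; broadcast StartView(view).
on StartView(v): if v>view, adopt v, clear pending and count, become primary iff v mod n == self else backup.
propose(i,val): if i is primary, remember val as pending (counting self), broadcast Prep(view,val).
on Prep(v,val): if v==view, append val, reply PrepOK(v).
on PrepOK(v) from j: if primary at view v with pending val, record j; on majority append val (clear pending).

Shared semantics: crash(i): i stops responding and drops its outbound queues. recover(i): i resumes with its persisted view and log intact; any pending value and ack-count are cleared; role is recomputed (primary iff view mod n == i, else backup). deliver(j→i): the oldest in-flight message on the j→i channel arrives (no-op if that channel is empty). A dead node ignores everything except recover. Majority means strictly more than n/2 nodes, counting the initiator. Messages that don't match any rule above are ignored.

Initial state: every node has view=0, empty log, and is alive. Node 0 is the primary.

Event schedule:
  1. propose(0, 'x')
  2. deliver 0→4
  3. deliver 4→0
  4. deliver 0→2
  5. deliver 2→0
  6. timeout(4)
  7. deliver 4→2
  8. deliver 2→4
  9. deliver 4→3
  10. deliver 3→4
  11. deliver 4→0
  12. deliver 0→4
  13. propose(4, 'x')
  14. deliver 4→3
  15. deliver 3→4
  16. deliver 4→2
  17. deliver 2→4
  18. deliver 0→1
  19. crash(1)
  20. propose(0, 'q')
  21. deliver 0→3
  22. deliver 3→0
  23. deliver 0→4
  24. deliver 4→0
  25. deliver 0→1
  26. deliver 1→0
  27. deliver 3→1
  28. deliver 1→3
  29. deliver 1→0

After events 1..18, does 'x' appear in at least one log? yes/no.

[1] propose(0,'x') → ∅
[2] deliver 0→4 → N4(back v0 [x])
[3] deliver 4→0 → ∅
[4] deliver 0→2 → N2(back v0 [x])
[5] deliver 2→0 → N0(prim v0 [x])
[6] timeout(4) → N4(back v1 [x])
[7] deliver 4→2 → N2(back v1 [x])
[8] deliver 2→4 → ∅
[9] deliver 4→3 → N3(back v1 [-])
[10] deliver 3→4 → ∅
[11] deliver 4→0 → N0(back v1 [x])
[12] deliver 0→4 → ∅
[13] propose(4,'x') → ∅
[14] deliver 4→3 → ∅
[15] deliver 3→4 → ∅
[16] deliver 4→2 → ∅
[17] deliver 2→4 → ∅
[18] deliver 0→1 → N1(back v0 [x])

yes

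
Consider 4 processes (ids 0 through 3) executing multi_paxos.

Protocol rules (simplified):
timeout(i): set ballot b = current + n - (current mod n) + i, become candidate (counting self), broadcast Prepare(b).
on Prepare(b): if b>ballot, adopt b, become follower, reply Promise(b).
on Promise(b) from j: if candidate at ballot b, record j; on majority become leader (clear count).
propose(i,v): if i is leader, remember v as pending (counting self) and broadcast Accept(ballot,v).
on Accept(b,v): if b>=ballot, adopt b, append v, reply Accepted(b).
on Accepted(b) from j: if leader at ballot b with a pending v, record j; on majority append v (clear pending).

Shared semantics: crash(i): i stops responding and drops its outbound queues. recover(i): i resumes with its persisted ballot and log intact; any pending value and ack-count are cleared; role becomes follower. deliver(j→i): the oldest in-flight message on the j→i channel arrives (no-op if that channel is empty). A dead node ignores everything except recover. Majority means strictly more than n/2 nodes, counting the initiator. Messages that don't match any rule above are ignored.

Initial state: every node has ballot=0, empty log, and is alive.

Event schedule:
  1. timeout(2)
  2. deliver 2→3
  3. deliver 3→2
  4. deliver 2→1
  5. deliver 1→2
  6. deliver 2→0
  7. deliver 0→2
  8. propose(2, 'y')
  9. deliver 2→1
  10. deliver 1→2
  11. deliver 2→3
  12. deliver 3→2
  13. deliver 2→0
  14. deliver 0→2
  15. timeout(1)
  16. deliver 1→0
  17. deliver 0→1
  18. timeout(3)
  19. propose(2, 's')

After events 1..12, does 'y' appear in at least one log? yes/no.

yes

e1 timeout(2): 2[cand,b=6,-]
e2 deliver 2→3: 3[foll,b=6,-]
e3 deliver 3→2: ·
e4 deliver 2→1: 1[foll,b=6,-]
e5 deliver 1→2: 2[lead,b=6,-]
e6 deliver 2→0: 0[foll,b=6,-]
e7 deliver 0→2: ·
e8 propose(2,'y'): ·
e9 deliver 2→1: 1[foll,b=6,y]
e10 deliver 1→2: ·
e11 deliver 2→3: 3[foll,b=6,y]
e12 deliver 3→2: 2[lead,b=6,y]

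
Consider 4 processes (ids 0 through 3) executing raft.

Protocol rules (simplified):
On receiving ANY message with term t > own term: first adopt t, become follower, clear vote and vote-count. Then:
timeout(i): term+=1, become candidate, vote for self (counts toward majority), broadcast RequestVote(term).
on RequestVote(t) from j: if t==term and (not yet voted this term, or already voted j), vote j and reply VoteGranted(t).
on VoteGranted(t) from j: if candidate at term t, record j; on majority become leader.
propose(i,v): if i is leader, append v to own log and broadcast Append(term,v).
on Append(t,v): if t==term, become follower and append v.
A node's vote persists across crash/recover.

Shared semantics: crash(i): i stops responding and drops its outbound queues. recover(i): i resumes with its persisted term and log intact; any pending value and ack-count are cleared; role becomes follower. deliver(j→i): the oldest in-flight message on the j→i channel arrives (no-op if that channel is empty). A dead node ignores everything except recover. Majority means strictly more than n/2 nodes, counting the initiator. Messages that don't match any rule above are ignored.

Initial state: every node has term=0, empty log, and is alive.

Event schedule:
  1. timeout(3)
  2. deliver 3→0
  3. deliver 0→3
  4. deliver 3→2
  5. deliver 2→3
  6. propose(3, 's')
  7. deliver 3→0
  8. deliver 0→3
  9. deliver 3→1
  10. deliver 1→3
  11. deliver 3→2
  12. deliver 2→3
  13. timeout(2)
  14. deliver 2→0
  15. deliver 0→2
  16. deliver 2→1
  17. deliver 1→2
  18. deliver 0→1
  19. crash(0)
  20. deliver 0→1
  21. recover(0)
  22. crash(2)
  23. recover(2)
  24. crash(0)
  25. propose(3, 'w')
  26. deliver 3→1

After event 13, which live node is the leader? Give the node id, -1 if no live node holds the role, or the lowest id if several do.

3

after 1 — timeout(3): n3:cand/t1/[-]
after 2 — deliver 3→0: n0:foll/t1/[-]
after 3 — deliver 0→3: ·
after 4 — deliver 3→2: n2:foll/t1/[-]
after 5 — deliver 2→3: n3:lead/t1/[-]
after 6 — propose(3,'s'): n3:lead/t1/[s]
after 7 — deliver 3→0: n0:foll/t1/[s]
after 8 — deliver 0→3: ·
after 9 — deliver 3→1: n1:foll/t1/[-]
after 10 — deliver 1→3: ·
after 11 — deliver 3→2: n2:foll/t1/[s]
after 12 — deliver 2→3: ·
after 13 — timeout(2): n2:cand/t2/[s]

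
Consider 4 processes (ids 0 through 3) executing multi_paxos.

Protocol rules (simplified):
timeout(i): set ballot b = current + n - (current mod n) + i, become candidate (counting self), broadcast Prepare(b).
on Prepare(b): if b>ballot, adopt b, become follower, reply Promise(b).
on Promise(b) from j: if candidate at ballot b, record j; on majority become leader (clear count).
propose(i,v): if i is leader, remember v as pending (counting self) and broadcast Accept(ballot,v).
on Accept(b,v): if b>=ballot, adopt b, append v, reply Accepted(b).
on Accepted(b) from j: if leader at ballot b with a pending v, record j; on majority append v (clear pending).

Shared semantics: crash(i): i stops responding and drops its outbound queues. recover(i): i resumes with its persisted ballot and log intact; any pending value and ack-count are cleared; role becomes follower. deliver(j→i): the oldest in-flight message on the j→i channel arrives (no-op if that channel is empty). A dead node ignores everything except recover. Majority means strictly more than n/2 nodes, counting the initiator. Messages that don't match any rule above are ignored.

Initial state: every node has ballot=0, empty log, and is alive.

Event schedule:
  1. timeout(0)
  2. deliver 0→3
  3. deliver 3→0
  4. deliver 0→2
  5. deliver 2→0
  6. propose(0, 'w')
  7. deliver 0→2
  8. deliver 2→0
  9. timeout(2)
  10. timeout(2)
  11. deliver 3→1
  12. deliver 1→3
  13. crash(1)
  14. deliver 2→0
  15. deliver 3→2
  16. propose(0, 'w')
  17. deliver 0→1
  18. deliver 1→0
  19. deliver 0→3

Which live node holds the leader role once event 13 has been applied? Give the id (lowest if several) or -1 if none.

1. timeout(0):  <0:cand b4 ->
2. deliver 0→3:  <3:foll b4 ->
3. deliver 3→0:  nop
4. deliver 0→2:  <2:foll b4 ->
5. deliver 2→0:  <0:lead b4 ->
6. propose(0,'w'):  nop
7. deliver 0→2:  <2:foll b4 w>
8. deliver 2→0:  nop
9. timeout(2):  <2:cand b10 w>
10. timeout(2):  <2:cand b14 w>
11. deliver 3→1:  nop
12. deliver 1→3:  nop
13. crash(1):  <1:✗foll b0 ->

0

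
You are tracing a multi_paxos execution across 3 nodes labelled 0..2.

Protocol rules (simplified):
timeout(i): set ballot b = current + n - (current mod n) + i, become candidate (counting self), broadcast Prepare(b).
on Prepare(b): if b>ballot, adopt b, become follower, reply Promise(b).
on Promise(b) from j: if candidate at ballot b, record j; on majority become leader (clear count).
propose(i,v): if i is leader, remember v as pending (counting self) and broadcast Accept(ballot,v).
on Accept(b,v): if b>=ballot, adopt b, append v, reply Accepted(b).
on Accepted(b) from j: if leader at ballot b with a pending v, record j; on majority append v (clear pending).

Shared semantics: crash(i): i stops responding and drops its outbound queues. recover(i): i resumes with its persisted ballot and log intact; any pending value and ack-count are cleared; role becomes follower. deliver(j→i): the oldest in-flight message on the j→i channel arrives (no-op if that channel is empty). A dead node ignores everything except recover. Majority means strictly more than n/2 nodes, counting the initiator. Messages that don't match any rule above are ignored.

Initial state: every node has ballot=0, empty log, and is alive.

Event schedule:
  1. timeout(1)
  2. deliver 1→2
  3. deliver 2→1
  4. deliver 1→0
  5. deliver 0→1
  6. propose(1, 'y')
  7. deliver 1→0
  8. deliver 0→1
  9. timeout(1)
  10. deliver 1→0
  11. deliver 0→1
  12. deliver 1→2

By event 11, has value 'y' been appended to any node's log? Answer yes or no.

step 1 timeout(1): 1={cand,b=4,log=-}
step 2 deliver 1→2: 2={foll,b=4,log=-}
step 3 deliver 2→1: 1={lead,b=4,log=-}
step 4 deliver 1→0: 0={foll,b=4,log=-}
step 5 deliver 0→1: —
step 6 propose(1,'y'): —
step 7 deliver 1→0: 0={foll,b=4,log=y}
step 8 deliver 0→1: 1={lead,b=4,log=y}
step 9 timeout(1): 1={cand,b=7,log=y}
step 10 deliver 1→0: 0={foll,b=7,log=y}
step 11 deliver 0→1: 1={lead,b=7,log=y}

yes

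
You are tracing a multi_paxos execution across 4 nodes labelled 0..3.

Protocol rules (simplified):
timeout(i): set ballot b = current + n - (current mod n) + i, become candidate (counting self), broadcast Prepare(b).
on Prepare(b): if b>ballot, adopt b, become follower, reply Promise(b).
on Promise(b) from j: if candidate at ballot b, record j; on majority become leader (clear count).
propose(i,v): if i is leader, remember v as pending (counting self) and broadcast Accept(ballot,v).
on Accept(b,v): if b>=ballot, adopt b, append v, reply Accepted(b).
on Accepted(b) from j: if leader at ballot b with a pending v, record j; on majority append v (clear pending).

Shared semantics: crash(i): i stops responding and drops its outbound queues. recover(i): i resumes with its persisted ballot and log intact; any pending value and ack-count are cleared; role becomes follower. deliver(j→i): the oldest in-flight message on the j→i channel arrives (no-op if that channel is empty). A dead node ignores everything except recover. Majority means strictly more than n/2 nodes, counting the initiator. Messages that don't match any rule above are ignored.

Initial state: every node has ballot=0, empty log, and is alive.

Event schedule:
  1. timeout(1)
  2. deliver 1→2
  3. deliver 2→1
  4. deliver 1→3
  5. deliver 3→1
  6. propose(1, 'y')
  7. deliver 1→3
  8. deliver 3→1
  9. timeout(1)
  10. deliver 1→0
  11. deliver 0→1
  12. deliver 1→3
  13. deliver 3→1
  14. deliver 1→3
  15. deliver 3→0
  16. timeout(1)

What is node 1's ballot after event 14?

[1] timeout(1) → N1(cand b5 [-])
[2] deliver 1→2 → N2(foll b5 [-])
[3] deliver 2→1 → ∅
[4] deliver 1→3 → N3(foll b5 [-])
[5] deliver 3→1 → N1(lead b5 [-])
[6] propose(1,'y') → ∅
[7] deliver 1→3 → N3(foll b5 [y])
[8] deliver 3→1 → ∅
[9] timeout(1) → N1(cand b9 [-])
[10] deliver 1→0 → N0(foll b5 [-])
[11] deliver 0→1 → ∅
[12] deliver 1→3 → N3(foll b9 [y])
[13] deliver 3→1 → ∅
[14] deliver 1→3 → ∅

9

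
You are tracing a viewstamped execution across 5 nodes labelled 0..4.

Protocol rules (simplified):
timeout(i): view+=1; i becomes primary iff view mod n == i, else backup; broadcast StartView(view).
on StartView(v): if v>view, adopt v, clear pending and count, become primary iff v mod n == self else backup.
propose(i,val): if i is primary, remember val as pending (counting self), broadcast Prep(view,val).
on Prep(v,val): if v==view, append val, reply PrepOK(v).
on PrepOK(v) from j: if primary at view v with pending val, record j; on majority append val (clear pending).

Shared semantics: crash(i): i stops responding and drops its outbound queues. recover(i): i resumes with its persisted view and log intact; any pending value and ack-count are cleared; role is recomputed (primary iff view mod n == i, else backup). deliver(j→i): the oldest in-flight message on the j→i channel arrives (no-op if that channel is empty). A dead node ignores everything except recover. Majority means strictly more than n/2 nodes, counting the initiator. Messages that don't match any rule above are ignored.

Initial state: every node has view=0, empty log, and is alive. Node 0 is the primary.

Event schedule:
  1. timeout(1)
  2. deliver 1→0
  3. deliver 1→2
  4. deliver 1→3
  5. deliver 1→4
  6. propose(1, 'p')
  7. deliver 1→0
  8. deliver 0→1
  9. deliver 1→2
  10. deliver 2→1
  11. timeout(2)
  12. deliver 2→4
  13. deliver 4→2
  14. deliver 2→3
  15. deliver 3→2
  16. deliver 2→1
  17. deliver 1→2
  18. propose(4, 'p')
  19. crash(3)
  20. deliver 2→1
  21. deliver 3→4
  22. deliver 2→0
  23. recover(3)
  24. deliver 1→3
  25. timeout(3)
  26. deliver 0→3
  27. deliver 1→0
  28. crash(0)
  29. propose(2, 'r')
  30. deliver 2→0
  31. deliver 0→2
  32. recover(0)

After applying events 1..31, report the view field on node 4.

2

e1 timeout(1): 1[prim,v=1,-]
e2 deliver 1→0: 0[back,v=1,-]
e3 deliver 1→2: 2[back,v=1,-]
e4 deliver 1→3: 3[back,v=1,-]
e5 deliver 1→4: 4[back,v=1,-]
e6 propose(1,'p'): ·
e7 deliver 1→0: 0[back,v=1,p]
e8 deliver 0→1: ·
e9 deliver 1→2: 2[back,v=1,p]
e10 deliver 2→1: 1[prim,v=1,p]
e11 timeout(2): 2[prim,v=2,p]
e12 deliver 2→4: 4[back,v=2,-]
e13 deliver 4→2: ·
e14 deliver 2→3: 3[back,v=2,-]
e15 deliver 3→2: ·
e16 deliver 2→1: 1[back,v=2,p]
e17 deliver 1→2: ·
e18 propose(4,'p'): ·
e19 crash(3): 3[✗back,v=2,-]
e20 deliver 2→1: ·
e21 deliver 3→4: ·
e22 deliver 2→0: 0[back,v=2,p]
e23 recover(3): 3[back,v=2,-]
e24 deliver 1→3: ·
e25 timeout(3): 3[prim,v=3,-]
e26 deliver 0→3: ·
e27 deliver 1→0: ·
e28 crash(0): 0[✗back,v=2,p]
e29 propose(2,'r'): ·
e30 deliver 2→0: ·
e31 deliver 0→2: ·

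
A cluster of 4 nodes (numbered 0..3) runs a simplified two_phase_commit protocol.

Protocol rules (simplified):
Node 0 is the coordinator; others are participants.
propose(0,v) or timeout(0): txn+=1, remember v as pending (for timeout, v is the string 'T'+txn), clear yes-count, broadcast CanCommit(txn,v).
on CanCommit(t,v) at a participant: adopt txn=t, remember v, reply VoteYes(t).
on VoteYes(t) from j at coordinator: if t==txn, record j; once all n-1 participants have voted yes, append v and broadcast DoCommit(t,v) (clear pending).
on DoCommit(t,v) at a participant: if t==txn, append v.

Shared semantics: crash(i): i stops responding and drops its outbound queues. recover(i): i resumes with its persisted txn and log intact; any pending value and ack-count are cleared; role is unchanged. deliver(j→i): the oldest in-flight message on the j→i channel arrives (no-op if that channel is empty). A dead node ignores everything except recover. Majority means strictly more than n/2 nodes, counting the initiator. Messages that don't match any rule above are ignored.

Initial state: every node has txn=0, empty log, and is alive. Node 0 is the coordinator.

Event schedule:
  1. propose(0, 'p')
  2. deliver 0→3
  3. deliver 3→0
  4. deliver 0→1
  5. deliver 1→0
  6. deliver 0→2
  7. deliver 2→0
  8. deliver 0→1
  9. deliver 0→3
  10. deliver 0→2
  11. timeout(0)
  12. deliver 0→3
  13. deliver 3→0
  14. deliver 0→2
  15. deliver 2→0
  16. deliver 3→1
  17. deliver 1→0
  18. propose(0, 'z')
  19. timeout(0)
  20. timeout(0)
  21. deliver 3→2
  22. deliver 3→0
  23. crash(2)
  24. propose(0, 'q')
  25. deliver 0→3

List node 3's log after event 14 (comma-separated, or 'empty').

1. propose(0,'p'):  <0:coor t1 ->
2. deliver 0→3:  <3:part t1 ->
3. deliver 3→0:  nop
4. deliver 0→1:  <1:part t1 ->
5. deliver 1→0:  nop
6. deliver 0→2:  <2:part t1 ->
7. deliver 2→0:  <0:coor t1 p>
8. deliver 0→1:  <1:part t1 p>
9. deliver 0→3:  <3:part t1 p>
10. deliver 0→2:  <2:part t1 p>
11. timeout(0):  <0:coor t2 p>
12. deliver 0→3:  <3:part t2 p>
13. deliver 3→0:  nop
14. deliver 0→2:  <2:part t2 p>

p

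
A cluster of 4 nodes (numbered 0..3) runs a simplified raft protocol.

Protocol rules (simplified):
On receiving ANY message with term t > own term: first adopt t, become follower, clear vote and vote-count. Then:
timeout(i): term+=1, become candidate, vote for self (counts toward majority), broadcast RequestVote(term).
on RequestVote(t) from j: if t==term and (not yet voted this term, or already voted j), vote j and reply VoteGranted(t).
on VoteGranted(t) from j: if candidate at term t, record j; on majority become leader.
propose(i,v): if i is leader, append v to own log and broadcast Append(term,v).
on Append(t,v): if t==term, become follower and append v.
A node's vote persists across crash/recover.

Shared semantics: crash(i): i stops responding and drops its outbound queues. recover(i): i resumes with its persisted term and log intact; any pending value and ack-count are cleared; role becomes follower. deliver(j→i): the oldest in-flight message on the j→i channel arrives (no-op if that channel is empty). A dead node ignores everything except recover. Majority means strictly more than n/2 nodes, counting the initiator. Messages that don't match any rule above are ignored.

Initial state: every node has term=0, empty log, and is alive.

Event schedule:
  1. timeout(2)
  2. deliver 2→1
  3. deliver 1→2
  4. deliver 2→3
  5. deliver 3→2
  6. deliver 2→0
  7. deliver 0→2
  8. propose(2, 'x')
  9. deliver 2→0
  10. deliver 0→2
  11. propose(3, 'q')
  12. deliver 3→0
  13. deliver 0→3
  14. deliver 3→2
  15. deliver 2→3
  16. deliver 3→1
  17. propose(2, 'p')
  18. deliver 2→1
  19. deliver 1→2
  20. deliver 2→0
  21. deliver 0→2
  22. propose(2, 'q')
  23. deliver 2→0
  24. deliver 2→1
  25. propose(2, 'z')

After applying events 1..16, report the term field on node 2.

1

e1 timeout(2): 2[cand,t=1,-]
e2 deliver 2→1: 1[foll,t=1,-]
e3 deliver 1→2: ·
e4 deliver 2→3: 3[foll,t=1,-]
e5 deliver 3→2: 2[lead,t=1,-]
e6 deliver 2→0: 0[foll,t=1,-]
e7 deliver 0→2: ·
e8 propose(2,'x'): 2[lead,t=1,x]
e9 deliver 2→0: 0[foll,t=1,x]
e10 deliver 0→2: ·
e11 propose(3,'q'): ·
e12 deliver 3→0: ·
e13 deliver 0→3: ·
e14 deliver 3→2: ·
e15 deliver 2→3: 3[foll,t=1,x]
e16 deliver 3→1: ·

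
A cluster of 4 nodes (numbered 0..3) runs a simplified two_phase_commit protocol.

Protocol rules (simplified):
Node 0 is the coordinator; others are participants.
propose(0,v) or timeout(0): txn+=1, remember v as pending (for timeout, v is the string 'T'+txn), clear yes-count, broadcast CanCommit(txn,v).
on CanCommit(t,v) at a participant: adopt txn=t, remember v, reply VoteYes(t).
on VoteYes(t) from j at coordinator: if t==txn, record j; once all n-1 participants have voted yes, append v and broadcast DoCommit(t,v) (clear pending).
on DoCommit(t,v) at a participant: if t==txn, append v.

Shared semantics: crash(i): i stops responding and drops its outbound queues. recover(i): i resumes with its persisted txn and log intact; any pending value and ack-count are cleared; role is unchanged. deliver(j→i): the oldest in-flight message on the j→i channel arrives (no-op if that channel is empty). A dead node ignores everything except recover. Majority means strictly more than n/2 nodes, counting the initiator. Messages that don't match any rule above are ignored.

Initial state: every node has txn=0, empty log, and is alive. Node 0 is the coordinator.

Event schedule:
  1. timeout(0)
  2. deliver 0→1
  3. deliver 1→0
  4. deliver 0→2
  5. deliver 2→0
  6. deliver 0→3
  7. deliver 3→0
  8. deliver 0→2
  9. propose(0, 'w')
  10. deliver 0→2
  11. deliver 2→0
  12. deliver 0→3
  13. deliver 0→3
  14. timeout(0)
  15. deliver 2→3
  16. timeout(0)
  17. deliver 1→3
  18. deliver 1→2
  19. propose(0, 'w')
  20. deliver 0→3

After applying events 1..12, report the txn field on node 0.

2

e1 timeout(0): 0[coor,t=1,-]
e2 deliver 0→1: 1[part,t=1,-]
e3 deliver 1→0: ·
e4 deliver 0→2: 2[part,t=1,-]
e5 deliver 2→0: ·
e6 deliver 0→3: 3[part,t=1,-]
e7 deliver 3→0: 0[coor,t=1,T1]
e8 deliver 0→2: 2[part,t=1,T1]
e9 propose(0,'w'): 0[coor,t=2,T1]
e10 deliver 0→2: 2[part,t=2,T1]
e11 deliver 2→0: ·
e12 deliver 0→3: 3[part,t=1,T1]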